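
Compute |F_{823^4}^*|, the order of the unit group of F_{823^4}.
|F_{823^4}^*| = 458774574240

F_{823^4} has 823^4 = 458774574241 elements; its multiplicative group consists of all nonzero elements, so |F_{823^4}^*| = 458774574241 - 1 = 458774574240. (It is cyclic since any finite subgroup of the multiplicative group of a field is cyclic.)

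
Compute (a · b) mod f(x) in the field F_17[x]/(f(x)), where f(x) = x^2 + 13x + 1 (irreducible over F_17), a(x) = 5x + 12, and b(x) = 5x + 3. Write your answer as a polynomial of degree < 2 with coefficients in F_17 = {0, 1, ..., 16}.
a · b ≡ 5x + 11 (mod f(x))

Multiply in F_17[x]: a(x)·b(x) = (5x + 12)·(5x + 3) = 8x^2 + 7x + 2. This has degree ≥ 2, so divide by f(x) over F_17: 8x^2 + 7x + 2 = (8)·(x^2 + 13x + 1) + (5x + 11). Hence a·b ≡ 5x + 11 (mod f). (F_17[x]/(f) is a field with 17^2 = 289 elements since f is irreducible of degree 2.)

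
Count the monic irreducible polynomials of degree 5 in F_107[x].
There are 2805103440 monic irreducible polynomials of degree 5 over F_107

Each element of F_{107^5} that lies in no proper subfield is a root of exactly one monic irreducible of degree 5 over F_107, and each such polynomial has 5 distinct roots in F_{107^5}. By Möbius inversion the count is N_107(5) = (1/5) Σ_{d|5} μ(5/d) · 107^d = (1/5)(μ(5)·107^1 + μ(1)·107^5) = 14025517200/5 = 2805103440.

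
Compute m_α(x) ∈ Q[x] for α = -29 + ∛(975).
m_α(x) = x^3 + 87x^2 + 2523x + 23414

Set β = α + 29 = ∛(975), so β^3 = 975. Then (α + 29)^3 - 975 = 0, i.e. α is a root of g(x) = (x + 29)^3 - 975 = x^3 + 87x^2 + 2523x + 23414. Since g(x) = h(x + 29) where h(x) = x^3 - 975, and h is irreducible over Q (because 975 is not a perfect cube, so h has no rational root, and a monic cubic with no rational root is irreducible), g is also irreducible (irreducibility is preserved under the substitution x → x + 29). Hence m_α(x) = x^3 + 87x^2 + 2523x + 23414.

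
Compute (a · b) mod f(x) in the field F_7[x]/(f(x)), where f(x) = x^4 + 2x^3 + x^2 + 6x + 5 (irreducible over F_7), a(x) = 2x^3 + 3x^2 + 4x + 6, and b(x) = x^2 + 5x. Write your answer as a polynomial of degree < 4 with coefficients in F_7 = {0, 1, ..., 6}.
a · b ≡ 6x^3 + 5x^2 + x + 4 (mod f(x))

Multiply in F_7[x]: a(x)·b(x) = (2x^3 + 3x^2 + 4x + 6)·(x^2 + 5x) = 2x^5 + 6x^4 + 5x^3 + 5x^2 + 2x. This has degree ≥ 4, so divide by f(x) over F_7: 2x^5 + 6x^4 + 5x^3 + 5x^2 + 2x = (2x + 2)·(x^4 + 2x^3 + x^2 + 6x + 5) + (6x^3 + 5x^2 + x + 4). Hence a·b ≡ 6x^3 + 5x^2 + x + 4 (mod f). (F_7[x]/(f) is a field with 7^4 = 2401 elements since f is irreducible of degree 4.)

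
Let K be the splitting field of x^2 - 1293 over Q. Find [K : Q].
[K : Q] = 2

f(x) = x^2 - 1293 factors as (x - √1293)(x + √1293). The splitting field is K = Q(√1293). Since 1293 is squarefree and > 1, it is not a perfect square, so x^2 - 1293 is irreducible over Q and [Q(√1293) : Q] = 2. Hence [K : Q] = 2.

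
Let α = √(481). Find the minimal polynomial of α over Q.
m_α(x) = x^2 - 481

α satisfies α^2 - 481 = 0, so x^2 - 481 annihilates α. Since d = 481 is squarefree and ≠ 1, it is not a perfect square in Q, so x^2 - 481 has no rational root and is therefore irreducible over Q (a degree-2 polynomial over a field is irreducible iff it has no root). Hence m_α(x) = x^2 - 481.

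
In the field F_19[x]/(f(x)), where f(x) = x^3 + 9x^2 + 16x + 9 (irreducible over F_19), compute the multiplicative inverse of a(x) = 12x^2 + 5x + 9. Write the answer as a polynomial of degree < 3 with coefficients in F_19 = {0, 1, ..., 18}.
a(x)^(-1) ≡ 5x^2 + 11x + 14 (mod f(x))

Since f is irreducible over F_19, F_19[x]/(f) is a field and a(x) ≠ 0 has an inverse. Apply the extended Euclidean algorithm to f(x) and a(x) in F_19[x]: f(x) = (8x + 18)·a(x) + (6x + 18);  a(x) = (2x + 17)·(6x + 18) + (7). The last nonzero remainder is the constant 7 = gcd(f, a) in F_19. Back-substituting through the division chain expresses 7 = s(x)·a(x) + t(x)·f(x) with s(x) ≡ 16x^2 + x + 3 (mod f), so (16x^2 + x + 3)·a(x) ≡ 7 (mod f). Multiplying by 7^(-1) ≡ 11 in F_19 gives a(x)^(-1) ≡ 11·(16x^2 + x + 3) ≡ 5x^2 + 11x + 14 (mod f). Check: (12x^2 + 5x + 9)·(5x^2 + 11x + 14) = 3x^4 + 5x^3 + 2x^2 + 17x + 12 ≡ 1 (mod x^3 + 9x^2 + 16x + 9).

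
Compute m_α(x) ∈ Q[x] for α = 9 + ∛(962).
m_α(x) = x^3 - 27x^2 + 243x - 1691

Set β = α - 9 = ∛(962), so β^3 = 962. Then (α - 9)^3 - 962 = 0, i.e. α is a root of g(x) = (x - 9)^3 - 962 = x^3 - 27x^2 + 243x - 1691. Since g(x) = h(x - 9) where h(x) = x^3 - 962, and h is irreducible over Q (because 962 is not a perfect cube, so h has no rational root, and a monic cubic with no rational root is irreducible), g is also irreducible (irreducibility is preserved under the substitution x → x - 9). Hence m_α(x) = x^3 - 27x^2 + 243x - 1691.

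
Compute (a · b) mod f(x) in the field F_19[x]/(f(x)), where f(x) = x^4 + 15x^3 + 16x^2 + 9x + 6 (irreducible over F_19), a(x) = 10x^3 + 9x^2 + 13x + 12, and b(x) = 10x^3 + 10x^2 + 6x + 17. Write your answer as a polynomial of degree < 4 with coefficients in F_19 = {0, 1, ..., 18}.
a · b ≡ 13x^3 + 12x^2 + 9x + 6 (mod f(x))

Multiply in F_19[x]: a(x)·b(x) = (10x^3 + 9x^2 + 13x + 12)·(10x^3 + 10x^2 + 6x + 17) = 5x^6 + 14x^4 + 18x^3 + 9x^2 + 8x + 14. This has degree ≥ 4, so divide by f(x) over F_19: 5x^6 + 14x^4 + 18x^3 + 9x^2 + 8x + 14 = (5x^2 + x + 14)·(x^4 + 15x^3 + 16x^2 + 9x + 6) + (13x^3 + 12x^2 + 9x + 6). Hence a·b ≡ 13x^3 + 12x^2 + 9x + 6 (mod f). (F_19[x]/(f) is a field with 19^4 = 130321 elements since f is irreducible of degree 4.)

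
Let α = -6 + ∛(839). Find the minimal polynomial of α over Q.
m_α(x) = x^3 + 18x^2 + 108x - 623

Set β = α + 6 = ∛(839), so β^3 = 839. Then (α + 6)^3 - 839 = 0, i.e. α is a root of g(x) = (x + 6)^3 - 839 = x^3 + 18x^2 + 108x - 623. Since g(x) = h(x + 6) where h(x) = x^3 - 839, and h is irreducible over Q (because 839 is not a perfect cube, so h has no rational root, and a monic cubic with no rational root is irreducible), g is also irreducible (irreducibility is preserved under the substitution x → x + 6). Hence m_α(x) = x^3 + 18x^2 + 108x - 623.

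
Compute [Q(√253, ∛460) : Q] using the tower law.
[Q(√253, ∛460) : Q] = 6

Let L = Q(√253, ∛460). Since Q(√253) ⊂ L and [Q(√253):Q] = 2, the tower law gives 2 | [L:Q]. Likewise Q(∛460) ⊂ L with [Q(∛460):Q] = 3 (because 460 is not a perfect cube), so 3 | [L:Q]. As gcd(2,3) = 1, [L:Q] is divisible by 6. Conversely L is generated over Q by √253 and ∛460, so [L:Q] ≤ 2·3 = 6. Therefore [Q(√253, ∛460) : Q] = 6.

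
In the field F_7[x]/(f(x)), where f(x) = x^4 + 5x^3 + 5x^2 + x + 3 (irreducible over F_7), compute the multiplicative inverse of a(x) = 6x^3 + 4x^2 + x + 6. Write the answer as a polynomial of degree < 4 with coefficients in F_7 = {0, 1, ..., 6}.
a(x)^(-1) ≡ x^3 + x^2 + x + 1 (mod f(x))

Since f is irreducible over F_7, F_7[x]/(f) is a field and a(x) ≠ 0 has an inverse. Apply the extended Euclidean algorithm to f(x) and a(x) in F_7[x]: f(x) = (6x + 5)·a(x) + (2x + 1);  a(x) = (3x^2 + 4x + 2)·(2x + 1) + (4). The last nonzero remainder is the constant 4 = gcd(f, a) in F_7. Back-substituting through the division chain expresses 4 = s(x)·a(x) + t(x)·f(x) with s(x) ≡ 4x^3 + 4x^2 + 4x + 4 (mod f), so (4x^3 + 4x^2 + 4x + 4)·a(x) ≡ 4 (mod f). Multiplying by 4^(-1) ≡ 2 in F_7 gives a(x)^(-1) ≡ 2·(4x^3 + 4x^2 + 4x + 4) ≡ x^3 + x^2 + x + 1 (mod f). Check: (6x^3 + 4x^2 + x + 6)·(x^3 + x^2 + x + 1) = 6x^6 + 3x^5 + 4x^4 + 3x^3 + 4x^2 + 6 ≡ 1 (mod x^4 + 5x^3 + 5x^2 + x + 3).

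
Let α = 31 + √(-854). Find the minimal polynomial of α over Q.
m_α(x) = x^2 - 62x + 1815

From α - 31 = √(-854), squaring gives (α - 31)^2 = -854, i.e. α^2 - 62α + 961 = -854, so α^2 - 62α + 1815 = 0. The discriminant of x^2 - 62x + 1815 is (-62)^2 - 4·(1815) = 3844 - 7260 = -3416, and 4·(-854) is not a perfect square in Q since -854 is squarefree and ≠ 1. Hence x^2 - 62x + 1815 is irreducible over Q and is the minimal polynomial of α.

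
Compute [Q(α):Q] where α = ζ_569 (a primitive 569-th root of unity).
[Q(α):Q] = 568

The minimal polynomial of ζ_569 over Q is the 569-th cyclotomic polynomial Φ_569(x), which is irreducible over Q and has degree φ(569) = 568. Hence [Q(α):Q] = φ(569) = 568.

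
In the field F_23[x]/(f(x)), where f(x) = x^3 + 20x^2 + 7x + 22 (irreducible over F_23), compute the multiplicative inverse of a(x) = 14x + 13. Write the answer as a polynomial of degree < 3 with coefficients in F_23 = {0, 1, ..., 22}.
a(x)^(-1) ≡ 17x^2 + 17x + 3 (mod f(x))

Since f is irreducible over F_23, F_23[x]/(f) is a field and a(x) ≠ 0 has an inverse. Apply the extended Euclidean algorithm to f(x) and a(x) in F_23[x]: f(x) = (5x^2 + 5x + 9)·a(x) + (20). The last nonzero remainder is the constant 20 = gcd(f, a) in F_23. Back-substituting through the division chain expresses 20 = s(x)·a(x) + t(x)·f(x) with s(x) ≡ 18x^2 + 18x + 14 (mod f), so (18x^2 + 18x + 14)·a(x) ≡ 20 (mod f). Multiplying by 20^(-1) ≡ 15 in F_23 gives a(x)^(-1) ≡ 15·(18x^2 + 18x + 14) ≡ 17x^2 + 17x + 3 (mod f). Check: (14x + 13)·(17x^2 + 17x + 3) = 8x^3 + 22x^2 + 10x + 16 ≡ 1 (mod x^3 + 20x^2 + 7x + 22).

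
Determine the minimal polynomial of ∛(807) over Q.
m_α(x) = x^3 - 807

α satisfies α^3 = 807, so x^3 - 807 annihilates α. By the rational root test, a rational root p/q (in lowest terms) of x^3 - 807 would satisfy p^3 = 807 q^3, forcing q = 1 and p^3 = 807; but 807 is not a perfect cube, contradiction. A monic cubic over Q with no rational root is irreducible (any nontrivial factorization would include a linear factor). Hence x^3 - 807 is the minimal polynomial of α, and in particular [Q(α):Q] = 3.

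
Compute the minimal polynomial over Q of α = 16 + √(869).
m_α(x) = x^2 - 32x - 613

From α - 16 = √(869), squaring gives (α - 16)^2 = 869, i.e. α^2 - 32α + 256 = 869, so α^2 - 32α - 613 = 0. The discriminant of x^2 - 32x - 613 is (-32)^2 - 4·(-613) = 1024 + 2452 = 3476, and 4·(869) is not a perfect square in Q since 869 is squarefree and ≠ 1. Hence x^2 - 32x - 613 is irreducible over Q and is the minimal polynomial of α.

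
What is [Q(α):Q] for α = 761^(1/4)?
[Q(α):Q] = 4

α is a root of x^4 - 761. By Eisenstein's criterion at the prime p = 761 (which divides the constant term 761 but p^2 = 579121 does not, since 761 is squarefree), x^4 - 761 is irreducible over Q. Hence [Q(α):Q] = 4.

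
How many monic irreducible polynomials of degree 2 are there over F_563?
There are 158203 monic irreducible polynomials of degree 2 over F_563

Each element of F_{563^2} that lies in no proper subfield is a root of exactly one monic irreducible of degree 2 over F_563, and each such polynomial has 2 distinct roots in F_{563^2}. By Möbius inversion the count is N_563(2) = (1/2) Σ_{d|2} μ(2/d) · 563^d = (1/2)(μ(2)·563^1 + μ(1)·563^2) = 316406/2 = 158203.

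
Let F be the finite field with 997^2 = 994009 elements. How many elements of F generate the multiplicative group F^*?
There are φ(994008) = 326688 primitive elements

F_q^* is cyclic of order q - 1 = 994008. A cyclic group of order m has exactly φ(m) generators. Here m = 994008 = 2^3 · 3 · 83 · 499, so the number of primitive elements is φ(994008) = 326688.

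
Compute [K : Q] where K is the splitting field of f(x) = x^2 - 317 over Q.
[K : Q] = 2

f(x) = x^2 - 317 factors as (x - √317)(x + √317). The splitting field is K = Q(√317). Since 317 is squarefree and > 1, it is not a perfect square, so x^2 - 317 is irreducible over Q and [Q(√317) : Q] = 2. Hence [K : Q] = 2.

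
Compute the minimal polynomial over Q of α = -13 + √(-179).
m_α(x) = x^2 + 26x + 348

From α + 13 = √(-179), squaring gives (α + 13)^2 = -179, i.e. α^2 + 26α + 169 = -179, so α^2 + 26α + 348 = 0. The discriminant of x^2 + 26x + 348 is (26)^2 - 4·(348) = 676 - 1392 = -716, and 4·(-179) is not a perfect square in Q since -179 is squarefree and ≠ 1. Hence x^2 + 26x + 348 is irreducible over Q and is the minimal polynomial of α.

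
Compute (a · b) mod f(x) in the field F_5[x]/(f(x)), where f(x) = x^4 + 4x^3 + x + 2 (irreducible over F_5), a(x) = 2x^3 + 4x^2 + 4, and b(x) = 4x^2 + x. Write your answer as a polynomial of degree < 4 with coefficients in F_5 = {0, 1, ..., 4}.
a · b ≡ 3x^2 + 2x + 3 (mod f(x))

Multiply in F_5[x]: a(x)·b(x) = (2x^3 + 4x^2 + 4)·(4x^2 + x) = 3x^5 + 3x^4 + 4x^3 + x^2 + 4x. This has degree ≥ 4, so divide by f(x) over F_5: 3x^5 + 3x^4 + 4x^3 + x^2 + 4x = (3x + 1)·(x^4 + 4x^3 + x + 2) + (3x^2 + 2x + 3). Hence a·b ≡ 3x^2 + 2x + 3 (mod f). (F_5[x]/(f) is a field with 5^4 = 625 elements since f is irreducible of degree 4.)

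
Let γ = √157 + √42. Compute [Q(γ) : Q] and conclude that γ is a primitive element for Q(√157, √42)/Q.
[Q(γ) : Q] = 4 (equivalently, Q(γ) = Q(√157, √42))

Obviously Q(γ) ⊆ Q(√157, √42), and [Q(√157, √42):Q] = 4 (since 157, 42 are distinct squarefree integers > 1 with 6594 not a perfect square). To show equality we compute the minimal polynomial of γ. From γ = √157 + √42: γ^2 = 157 + 2√(6594) + 42 = 199 + 2√(6594), so γ^2 - 199 = 2√(6594); squaring, (γ^2 - 199)^2 = 4·6594, i.e. γ^4 - 398γ^2 + 39601 - 26376 = 0, i.e. γ^4 - 398γ^2 + 13225 = 0. So γ is a root of x^4 - 398x^2 + 13225. This polynomial is irreducible over Q: it has no rational root (each ±√157 ± √42 is irrational), and any factorization into two quadratics over Q would force √(6594) ∈ Q (pairing opposite roots) or √157, √42 ∈ Q (other pairings), all impossible. Hence [Q(γ):Q] = 4 = [Q(√157, √42):Q], so Q(γ) = Q(√157, √42).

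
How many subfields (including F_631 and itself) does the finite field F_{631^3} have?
F_{631^3} has 2 subfields

The subfields of F_{p^n} are exactly the fields F_{p^d} for d | n (each is the fixed field of the unique index-d subgroup of Gal(F_{p^n}/F_p) ≅ Z/nZ). The divisors of n = 3 are {1, 3}, giving 2 subfields: F_{631^1}, F_{631^3}.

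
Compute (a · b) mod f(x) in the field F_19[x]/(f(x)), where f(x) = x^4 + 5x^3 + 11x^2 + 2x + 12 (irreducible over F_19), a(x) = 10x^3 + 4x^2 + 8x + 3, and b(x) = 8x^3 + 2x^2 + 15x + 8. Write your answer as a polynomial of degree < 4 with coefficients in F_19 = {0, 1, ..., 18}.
a · b ≡ 15x^3 + 12x + 17 (mod f(x))

Multiply in F_19[x]: a(x)·b(x) = (10x^3 + 4x^2 + 8x + 3)·(8x^3 + 2x^2 + 15x + 8) = 4x^6 + 14x^5 + 13x^4 + 9x^3 + 6x^2 + 14x + 5. This has degree ≥ 4, so divide by f(x) over F_19: 4x^6 + 14x^5 + 13x^4 + 9x^3 + 6x^2 + 14x + 5 = (4x^2 + 13x + 18)·(x^4 + 5x^3 + 11x^2 + 2x + 12) + (15x^3 + 12x + 17). Hence a·b ≡ 15x^3 + 12x + 17 (mod f). (F_19[x]/(f) is a field with 19^4 = 130321 elements since f is irreducible of degree 4.)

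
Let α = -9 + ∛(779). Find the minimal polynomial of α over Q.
m_α(x) = x^3 + 27x^2 + 243x - 50

Set β = α + 9 = ∛(779), so β^3 = 779. Then (α + 9)^3 - 779 = 0, i.e. α is a root of g(x) = (x + 9)^3 - 779 = x^3 + 27x^2 + 243x - 50. Since g(x) = h(x + 9) where h(x) = x^3 - 779, and h is irreducible over Q (because 779 is not a perfect cube, so h has no rational root, and a monic cubic with no rational root is irreducible), g is also irreducible (irreducibility is preserved under the substitution x → x + 9). Hence m_α(x) = x^3 + 27x^2 + 243x - 50.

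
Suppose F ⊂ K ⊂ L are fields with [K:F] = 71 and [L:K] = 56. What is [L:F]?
[L:F] = 3976

The tower law says that for any tower of field extensions F ⊂ K ⊂ L with finite degrees, [L:F] = [L:K] · [K:F]. Here this gives [L:F] = 56 · 71 = 3976.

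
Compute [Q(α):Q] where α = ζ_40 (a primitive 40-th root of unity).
[Q(α):Q] = 16

The minimal polynomial of ζ_40 over Q is the 40-th cyclotomic polynomial Φ_40(x), which is irreducible over Q and has degree φ(40) = 16. Hence [Q(α):Q] = φ(40) = 16.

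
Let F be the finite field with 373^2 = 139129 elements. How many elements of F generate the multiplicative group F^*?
There are φ(139128) = 38400 primitive elements

F_q^* is cyclic of order q - 1 = 139128. A cyclic group of order m has exactly φ(m) generators. Here m = 139128 = 2^3 · 3 · 11 · 17 · 31, so the number of primitive elements is φ(139128) = 38400.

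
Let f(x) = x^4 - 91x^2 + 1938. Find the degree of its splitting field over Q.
[K : Q] = 4

Solving the quadratic in x^2: x^2 = (91 ± √(91^2 - 4·1938))/2 = (91 ± √529)/2 = (91 ± 23)/2, giving x^2 = 57 or x^2 = 34. So f(x) = (x^2 - 57)(x^2 - 34) and the roots of f are ±√57, ±√34. Hence the splitting field is K = Q(√57, √34). Since 57 and 34 are distinct squarefree integers > 1, their product 1938 is not a perfect square, so √34 ∉ Q(√57). By the tower law [K:Q] = [Q(√57,√34):Q(√57)] · [Q(√57):Q] = 2 · 2 = 4.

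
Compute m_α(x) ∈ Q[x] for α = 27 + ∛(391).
m_α(x) = x^3 - 81x^2 + 2187x - 20074

Set β = α - 27 = ∛(391), so β^3 = 391. Then (α - 27)^3 - 391 = 0, i.e. α is a root of g(x) = (x - 27)^3 - 391 = x^3 - 81x^2 + 2187x - 20074. Since g(x) = h(x - 27) where h(x) = x^3 - 391, and h is irreducible over Q (because 391 is not a perfect cube, so h has no rational root, and a monic cubic with no rational root is irreducible), g is also irreducible (irreducibility is preserved under the substitution x → x - 27). Hence m_α(x) = x^3 - 81x^2 + 2187x - 20074.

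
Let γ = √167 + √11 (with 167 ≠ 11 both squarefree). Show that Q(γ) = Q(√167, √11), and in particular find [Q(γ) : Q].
[Q(γ) : Q] = 4 (equivalently, Q(γ) = Q(√167, √11))

Obviously Q(γ) ⊆ Q(√167, √11), and [Q(√167, √11):Q] = 4 (since 167, 11 are distinct squarefree integers > 1 with 1837 not a perfect square). To show equality we compute the minimal polynomial of γ. From γ = √167 + √11: γ^2 = 167 + 2√(1837) + 11 = 178 + 2√(1837), so γ^2 - 178 = 2√(1837); squaring, (γ^2 - 178)^2 = 4·1837, i.e. γ^4 - 356γ^2 + 31684 - 7348 = 0, i.e. γ^4 - 356γ^2 + 24336 = 0. So γ is a root of x^4 - 356x^2 + 24336. This polynomial is irreducible over Q: it has no rational root (each ±√167 ± √11 is irrational), and any factorization into two quadratics over Q would force √(1837) ∈ Q (pairing opposite roots) or √167, √11 ∈ Q (other pairings), all impossible. Hence [Q(γ):Q] = 4 = [Q(√167, √11):Q], so Q(γ) = Q(√167, √11).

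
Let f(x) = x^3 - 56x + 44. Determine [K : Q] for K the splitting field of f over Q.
[K : Q] = 6

By the rational root test, any rational root of the monic integer polynomial f(x) = x^3 - 56x + 44 must be an integer dividing the constant term 44, i.e. one of ±{1, 2, 4, 11, 22, 44}. Evaluating: f(1) = -11, f(-1) = 99, f(2) = -60, f(-2) = 148, f(4) = -116, f(-4) = 204, f(11) = 759, f(-11) = -671, f(22) = 9460, f(-22) = -9372, f(44) = 82764, f(-44) = -82676; none is 0, so f has no rational root and is therefore irreducible over Q (a cubic with no linear factor over a field is irreducible). For an irreducible cubic, the Galois group is A_3 or S_3 according as the discriminant disc(f) = -4a^3 - 27b^2 = -4·(-56)^3 - 27·(44)^2 = 650192 is or is not a square in Q. Here disc(f) = 650192 is not a perfect square in Q, so the Galois group of f over Q is not contained in A_3 and must be all of S_3. The splitting field has degree |S_3| = 6 over Q, so [K : Q] = 6.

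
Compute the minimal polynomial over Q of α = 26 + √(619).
m_α(x) = x^2 - 52x + 57

From α - 26 = √(619), squaring gives (α - 26)^2 = 619, i.e. α^2 - 52α + 676 = 619, so α^2 - 52α + 57 = 0. The discriminant of x^2 - 52x + 57 is (-52)^2 - 4·(57) = 2704 - 228 = 2476, and 4·(619) is not a perfect square in Q since 619 is squarefree and ≠ 1. Hence x^2 - 52x + 57 is irreducible over Q and is the minimal polynomial of α.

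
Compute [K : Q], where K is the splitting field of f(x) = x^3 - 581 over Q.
[K : Q] = 6

The roots of x^3 - 581 are ∛581, ω∛581, ω^2∛581 where ω = e^(2πi/3) is a primitive cube root of unity, so K = Q(∛581, ω). Now [Q(∛581):Q] = 3 (since 581 is not a perfect cube, x^3 - 581 is irreducible) and [Q(ω):Q] = 2. Both 2 and 3 divide [K:Q], and [K:Q] ≤ 3·2 = 6, so [K:Q] = 6. (Equivalently: Q(∛581) ⊂ R but ω ∉ R, so [K : Q(∛581)] = 2.)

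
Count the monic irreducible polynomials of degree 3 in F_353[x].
There are 14662208 monic irreducible polynomials of degree 3 over F_353

Each element of F_{353^3} that lies in no proper subfield is a root of exactly one monic irreducible of degree 3 over F_353, and each such polynomial has 3 distinct roots in F_{353^3}. By Möbius inversion the count is N_353(3) = (1/3) Σ_{d|3} μ(3/d) · 353^d = (1/3)(μ(3)·353^1 + μ(1)·353^3) = 43986624/3 = 14662208.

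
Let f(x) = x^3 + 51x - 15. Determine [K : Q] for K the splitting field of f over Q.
[K : Q] = 6

By the rational root test, any rational root of the monic integer polynomial f(x) = x^3 + 51x - 15 must be an integer dividing the constant term -15, i.e. one of ±{1, 3, 5, 15}. Evaluating: f(1) = 37, f(-1) = -67, f(3) = 165, f(-3) = -195, f(5) = 365, f(-5) = -395, f(15) = 4125, f(-15) = -4155; none is 0, so f has no rational root and is therefore irreducible over Q (a cubic with no linear factor over a field is irreducible). For an irreducible cubic, the Galois group is A_3 or S_3 according as the discriminant disc(f) = -4a^3 - 27b^2 = -4·(51)^3 - 27·(-15)^2 = -536679 is or is not a square in Q. Here disc(f) = -536679 is not a perfect square in Q, so the Galois group of f over Q is not contained in A_3 and must be all of S_3. The splitting field has degree |S_3| = 6 over Q, so [K : Q] = 6.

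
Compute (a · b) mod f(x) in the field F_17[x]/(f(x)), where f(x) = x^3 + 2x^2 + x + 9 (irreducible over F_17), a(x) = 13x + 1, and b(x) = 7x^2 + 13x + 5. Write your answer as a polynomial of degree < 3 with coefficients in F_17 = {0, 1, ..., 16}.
a · b ≡ 11x^2 + 4x + 2 (mod f(x))

Multiply in F_17[x]: a(x)·b(x) = (13x + 1)·(7x^2 + 13x + 5) = 6x^3 + 6x^2 + 10x + 5. This has degree ≥ 3, so divide by f(x) over F_17: 6x^3 + 6x^2 + 10x + 5 = (6)·(x^3 + 2x^2 + x + 9) + (11x^2 + 4x + 2). Hence a·b ≡ 11x^2 + 4x + 2 (mod f). (F_17[x]/(f) is a field with 17^3 = 4913 elements since f is irreducible of degree 3.)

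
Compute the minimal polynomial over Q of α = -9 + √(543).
m_α(x) = x^2 + 18x - 462

From α + 9 = √(543), squaring gives (α + 9)^2 = 543, i.e. α^2 + 18α + 81 = 543, so α^2 + 18α - 462 = 0. The discriminant of x^2 + 18x - 462 is (18)^2 - 4·(-462) = 324 + 1848 = 2172, and 4·(543) is not a perfect square in Q since 543 is squarefree and ≠ 1. Hence x^2 + 18x - 462 is irreducible over Q and is the minimal polynomial of α.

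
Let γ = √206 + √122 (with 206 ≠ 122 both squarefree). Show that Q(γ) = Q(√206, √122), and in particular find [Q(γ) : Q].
[Q(γ) : Q] = 4 (equivalently, Q(γ) = Q(√206, √122))

Obviously Q(γ) ⊆ Q(√206, √122), and [Q(√206, √122):Q] = 4 (since 206, 122 are distinct squarefree integers > 1 with 25132 not a perfect square). To show equality we compute the minimal polynomial of γ. From γ = √206 + √122: γ^2 = 206 + 2√(25132) + 122 = 328 + 2√(25132), so γ^2 - 328 = 2√(25132); squaring, (γ^2 - 328)^2 = 4·25132, i.e. γ^4 - 656γ^2 + 107584 - 100528 = 0, i.e. γ^4 - 656γ^2 + 7056 = 0. So γ is a root of x^4 - 656x^2 + 7056. This polynomial is irreducible over Q: it has no rational root (each ±√206 ± √122 is irrational), and any factorization into two quadratics over Q would force √(25132) ∈ Q (pairing opposite roots) or √206, √122 ∈ Q (other pairings), all impossible. Hence [Q(γ):Q] = 4 = [Q(√206, √122):Q], so Q(γ) = Q(√206, √122).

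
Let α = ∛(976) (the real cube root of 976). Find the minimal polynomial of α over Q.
m_α(x) = x^3 - 976

α satisfies α^3 = 976, so x^3 - 976 annihilates α. By the rational root test, a rational root p/q (in lowest terms) of x^3 - 976 would satisfy p^3 = 976 q^3, forcing q = 1 and p^3 = 976; but 976 is not a perfect cube, contradiction. A monic cubic over Q with no rational root is irreducible (any nontrivial factorization would include a linear factor). Hence x^3 - 976 is the minimal polynomial of α, and in particular [Q(α):Q] = 3.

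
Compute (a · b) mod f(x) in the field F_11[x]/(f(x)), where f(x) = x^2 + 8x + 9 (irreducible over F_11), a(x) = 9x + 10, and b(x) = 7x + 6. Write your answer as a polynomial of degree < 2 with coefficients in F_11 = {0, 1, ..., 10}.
a · b ≡ 5x + 10 (mod f(x))

Multiply in F_11[x]: a(x)·b(x) = (9x + 10)·(7x + 6) = 8x^2 + 3x + 5. This has degree ≥ 2, so divide by f(x) over F_11: 8x^2 + 3x + 5 = (8)·(x^2 + 8x + 9) + (5x + 10). Hence a·b ≡ 5x + 10 (mod f). (F_11[x]/(f) is a field with 11^2 = 121 elements since f is irreducible of degree 2.)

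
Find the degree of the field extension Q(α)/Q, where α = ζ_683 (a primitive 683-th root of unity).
[Q(α):Q] = 682

The minimal polynomial of ζ_683 over Q is the 683-th cyclotomic polynomial Φ_683(x), which is irreducible over Q and has degree φ(683) = 682. Hence [Q(α):Q] = φ(683) = 682.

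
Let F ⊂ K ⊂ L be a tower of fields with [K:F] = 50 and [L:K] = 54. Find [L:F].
[L:F] = 2700

The tower law says that for any tower of field extensions F ⊂ K ⊂ L with finite degrees, [L:F] = [L:K] · [K:F]. Here this gives [L:F] = 54 · 50 = 2700.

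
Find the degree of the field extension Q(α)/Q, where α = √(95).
[Q(α):Q] = 2

[Q(α):Q] equals the degree of the minimal polynomial of α. Here α^2 = 95 and x^2 - 95 is irreducible (d = 95 is squarefree, ≠ 1, hence not a square), so deg(m_α) = 2. Thus [Q(α):Q] = 2.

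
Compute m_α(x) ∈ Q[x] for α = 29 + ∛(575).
m_α(x) = x^3 - 87x^2 + 2523x - 24964

Set β = α - 29 = ∛(575), so β^3 = 575. Then (α - 29)^3 - 575 = 0, i.e. α is a root of g(x) = (x - 29)^3 - 575 = x^3 - 87x^2 + 2523x - 24964. Since g(x) = h(x - 29) where h(x) = x^3 - 575, and h is irreducible over Q (because 575 is not a perfect cube, so h has no rational root, and a monic cubic with no rational root is irreducible), g is also irreducible (irreducibility is preserved under the substitution x → x - 29). Hence m_α(x) = x^3 - 87x^2 + 2523x - 24964.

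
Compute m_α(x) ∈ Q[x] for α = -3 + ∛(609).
m_α(x) = x^3 + 9x^2 + 27x - 582

Set β = α + 3 = ∛(609), so β^3 = 609. Then (α + 3)^3 - 609 = 0, i.e. α is a root of g(x) = (x + 3)^3 - 609 = x^3 + 9x^2 + 27x - 582. Since g(x) = h(x + 3) where h(x) = x^3 - 609, and h is irreducible over Q (because 609 is not a perfect cube, so h has no rational root, and a monic cubic with no rational root is irreducible), g is also irreducible (irreducibility is preserved under the substitution x → x + 3). Hence m_α(x) = x^3 + 9x^2 + 27x - 582.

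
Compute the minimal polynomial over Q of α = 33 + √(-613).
m_α(x) = x^2 - 66x + 1702

From α - 33 = √(-613), squaring gives (α - 33)^2 = -613, i.e. α^2 - 66α + 1089 = -613, so α^2 - 66α + 1702 = 0. The discriminant of x^2 - 66x + 1702 is (-66)^2 - 4·(1702) = 4356 - 6808 = -2452, and 4·(-613) is not a perfect square in Q since -613 is squarefree and ≠ 1. Hence x^2 - 66x + 1702 is irreducible over Q and is the minimal polynomial of α.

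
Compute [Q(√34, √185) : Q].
[Q(√34, √185) : Q] = 4

[Q(√34):Q] = 2 (min poly x^2 - 34, irreducible since 34 is squarefree > 1). For the top step, suppose √185 ∈ Q(√34), say √185 = c + d√34 with c, d ∈ Q. Squaring: 185 = c^2 + 34d^2 + 2cd√34. Since √34 ∉ Q this forces 2cd = 0. If d = 0 then √185 = c ∈ Q, contradicting 185 squarefree > 1. If c = 0 then 185 = 34d^2, so 34·185 = (34d)^2 is a perfect square in Q — but 34·185 = 6290 is not a perfect square (since 34 and 185 are distinct squarefree integers). Contradiction. Hence √185 ∉ Q(√34), so x^2 - 185 stays irreducible over Q(√34) and [Q(√34, √185) : Q(√34)] = 2. By the tower law, [Q(√34, √185) : Q] = 2 · 2 = 4.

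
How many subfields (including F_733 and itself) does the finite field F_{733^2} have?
F_{733^2} has 2 subfields

The subfields of F_{p^n} are exactly the fields F_{p^d} for d | n (each is the fixed field of the unique index-d subgroup of Gal(F_{p^n}/F_p) ≅ Z/nZ). The divisors of n = 2 are {1, 2}, giving 2 subfields: F_{733^1}, F_{733^2}.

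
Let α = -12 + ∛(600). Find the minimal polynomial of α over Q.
m_α(x) = x^3 + 36x^2 + 432x + 1128

Set β = α + 12 = ∛(600), so β^3 = 600. Then (α + 12)^3 - 600 = 0, i.e. α is a root of g(x) = (x + 12)^3 - 600 = x^3 + 36x^2 + 432x + 1128. Since g(x) = h(x + 12) where h(x) = x^3 - 600, and h is irreducible over Q (because 600 is not a perfect cube, so h has no rational root, and a monic cubic with no rational root is irreducible), g is also irreducible (irreducibility is preserved under the substitution x → x + 12). Hence m_α(x) = x^3 + 36x^2 + 432x + 1128.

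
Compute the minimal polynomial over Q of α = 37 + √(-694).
m_α(x) = x^2 - 74x + 2063

From α - 37 = √(-694), squaring gives (α - 37)^2 = -694, i.e. α^2 - 74α + 1369 = -694, so α^2 - 74α + 2063 = 0. The discriminant of x^2 - 74x + 2063 is (-74)^2 - 4·(2063) = 5476 - 8252 = -2776, and 4·(-694) is not a perfect square in Q since -694 is squarefree and ≠ 1. Hence x^2 - 74x + 2063 is irreducible over Q and is the minimal polynomial of α.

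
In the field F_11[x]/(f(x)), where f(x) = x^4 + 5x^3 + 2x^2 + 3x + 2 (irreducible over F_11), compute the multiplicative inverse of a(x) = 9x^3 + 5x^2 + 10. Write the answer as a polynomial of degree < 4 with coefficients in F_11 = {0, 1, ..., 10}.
a(x)^(-1) ≡ 9x^3 + 5x + 10 (mod f(x))

Since f is irreducible over F_11, F_11[x]/(f) is a field and a(x) ≠ 0 has an inverse. Apply the extended Euclidean algorithm to f(x) and a(x) in F_11[x]: f(x) = (5x + 10)·a(x) + (7x^2 + 8x + 1);  a(x) = (6x + 8)·(7x^2 + 8x + 1) + (7x + 2);  (7x^2 + 8x + 1) = (x + 4)·(7x + 2) + (4). The last nonzero remainder is the constant 4 = gcd(f, a) in F_11. Back-substituting through the division chain expresses 4 = s(x)·a(x) + t(x)·f(x) with s(x) ≡ 3x^3 + 9x + 7 (mod f), so (3x^3 + 9x + 7)·a(x) ≡ 4 (mod f). Multiplying by 4^(-1) ≡ 3 in F_11 gives a(x)^(-1) ≡ 3·(3x^3 + 9x + 7) ≡ 9x^3 + 5x + 10 (mod f). Check: (9x^3 + 5x^2 + 10)·(9x^3 + 5x + 10) = 4x^6 + x^5 + x^4 + 7x^3 + 6x^2 + 6x + 1 ≡ 1 (mod x^4 + 5x^3 + 2x^2 + 3x + 2).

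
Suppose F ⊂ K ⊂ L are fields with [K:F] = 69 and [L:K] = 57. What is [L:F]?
[L:F] = 3933

The tower law says that for any tower of field extensions F ⊂ K ⊂ L with finite degrees, [L:F] = [L:K] · [K:F]. Here this gives [L:F] = 57 · 69 = 3933.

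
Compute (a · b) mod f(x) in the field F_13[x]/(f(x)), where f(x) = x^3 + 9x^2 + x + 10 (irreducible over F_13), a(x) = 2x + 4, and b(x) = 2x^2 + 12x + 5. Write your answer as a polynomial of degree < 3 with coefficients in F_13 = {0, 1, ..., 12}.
a · b ≡ 9x^2 + 2x + 6 (mod f(x))

Multiply in F_13[x]: a(x)·b(x) = (2x + 4)·(2x^2 + 12x + 5) = 4x^3 + 6x^2 + 6x + 7. This has degree ≥ 3, so divide by f(x) over F_13: 4x^3 + 6x^2 + 6x + 7 = (4)·(x^3 + 9x^2 + x + 10) + (9x^2 + 2x + 6). Hence a·b ≡ 9x^2 + 2x + 6 (mod f). (F_13[x]/(f) is a field with 13^3 = 2197 elements since f is irreducible of degree 3.)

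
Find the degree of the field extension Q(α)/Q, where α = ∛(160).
[Q(α):Q] = 3

The minimal polynomial of α is x^3 - 160, irreducible over Q since 160 is not a perfect cube (so x^3 - 160 has no rational root). Hence [Q(α):Q] = deg(m_α) = 3.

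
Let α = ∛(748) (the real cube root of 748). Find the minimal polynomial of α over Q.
m_α(x) = x^3 - 748

α satisfies α^3 = 748, so x^3 - 748 annihilates α. By the rational root test, a rational root p/q (in lowest terms) of x^3 - 748 would satisfy p^3 = 748 q^3, forcing q = 1 and p^3 = 748; but 748 is not a perfect cube, contradiction. A monic cubic over Q with no rational root is irreducible (any nontrivial factorization would include a linear factor). Hence x^3 - 748 is the minimal polynomial of α, and in particular [Q(α):Q] = 3.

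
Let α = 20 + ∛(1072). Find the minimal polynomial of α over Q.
m_α(x) = x^3 - 60x^2 + 1200x - 9072

Set β = α - 20 = ∛(1072), so β^3 = 1072. Then (α - 20)^3 - 1072 = 0, i.e. α is a root of g(x) = (x - 20)^3 - 1072 = x^3 - 60x^2 + 1200x - 9072. Since g(x) = h(x - 20) where h(x) = x^3 - 1072, and h is irreducible over Q (because 1072 is not a perfect cube, so h has no rational root, and a monic cubic with no rational root is irreducible), g is also irreducible (irreducibility is preserved under the substitution x → x - 20). Hence m_α(x) = x^3 - 60x^2 + 1200x - 9072.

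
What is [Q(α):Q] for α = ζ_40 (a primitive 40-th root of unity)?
[Q(α):Q] = 16

The minimal polynomial of ζ_40 over Q is the 40-th cyclotomic polynomial Φ_40(x), which is irreducible over Q and has degree φ(40) = 16. Hence [Q(α):Q] = φ(40) = 16.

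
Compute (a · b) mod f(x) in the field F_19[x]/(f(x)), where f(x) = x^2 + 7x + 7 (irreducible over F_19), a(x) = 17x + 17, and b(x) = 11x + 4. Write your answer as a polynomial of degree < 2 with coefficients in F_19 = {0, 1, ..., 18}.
a · b ≡ 10x + 13 (mod f(x))

Multiply in F_19[x]: a(x)·b(x) = (17x + 17)·(11x + 4) = 16x^2 + 8x + 11. This has degree ≥ 2, so divide by f(x) over F_19: 16x^2 + 8x + 11 = (16)·(x^2 + 7x + 7) + (10x + 13). Hence a·b ≡ 10x + 13 (mod f). (F_19[x]/(f) is a field with 19^2 = 361 elements since f is irreducible of degree 2.)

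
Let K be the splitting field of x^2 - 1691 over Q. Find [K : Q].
[K : Q] = 2

f(x) = x^2 - 1691 factors as (x - √1691)(x + √1691). The splitting field is K = Q(√1691). Since 1691 is squarefree and > 1, it is not a perfect square, so x^2 - 1691 is irreducible over Q and [Q(√1691) : Q] = 2. Hence [K : Q] = 2.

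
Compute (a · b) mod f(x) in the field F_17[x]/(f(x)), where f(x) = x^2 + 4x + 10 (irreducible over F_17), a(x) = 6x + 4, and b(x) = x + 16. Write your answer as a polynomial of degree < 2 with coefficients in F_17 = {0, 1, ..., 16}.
a · b ≡ 8x + 4 (mod f(x))

Multiply in F_17[x]: a(x)·b(x) = (6x + 4)·(x + 16) = 6x^2 + 15x + 13. This has degree ≥ 2, so divide by f(x) over F_17: 6x^2 + 15x + 13 = (6)·(x^2 + 4x + 10) + (8x + 4). Hence a·b ≡ 8x + 4 (mod f). (F_17[x]/(f) is a field with 17^2 = 289 elements since f is irreducible of degree 2.)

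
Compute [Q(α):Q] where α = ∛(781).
[Q(α):Q] = 3

The minimal polynomial of α is x^3 - 781, irreducible over Q since 781 is not a perfect cube (so x^3 - 781 has no rational root). Hence [Q(α):Q] = deg(m_α) = 3.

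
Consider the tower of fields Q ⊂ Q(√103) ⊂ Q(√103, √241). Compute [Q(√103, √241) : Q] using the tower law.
[Q(√103, √241) : Q] = 4

[Q(√103):Q] = 2 (min poly x^2 - 103, irreducible since 103 is squarefree > 1). For the top step, suppose √241 ∈ Q(√103), say √241 = c + d√103 with c, d ∈ Q. Squaring: 241 = c^2 + 103d^2 + 2cd√103. Since √103 ∉ Q this forces 2cd = 0. If d = 0 then √241 = c ∈ Q, contradicting 241 squarefree > 1. If c = 0 then 241 = 103d^2, so 103·241 = (103d)^2 is a perfect square in Q — but 103·241 = 24823 is not a perfect square (since 103 and 241 are distinct squarefree integers). Contradiction. Hence √241 ∉ Q(√103), so x^2 - 241 stays irreducible over Q(√103) and [Q(√103, √241) : Q(√103)] = 2. By the tower law, [Q(√103, √241) : Q] = 2 · 2 = 4.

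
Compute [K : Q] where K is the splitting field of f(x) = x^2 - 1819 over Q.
[K : Q] = 2

f(x) = x^2 - 1819 factors as (x - √1819)(x + √1819). The splitting field is K = Q(√1819). Since 1819 is squarefree and > 1, it is not a perfect square, so x^2 - 1819 is irreducible over Q and [Q(√1819) : Q] = 2. Hence [K : Q] = 2.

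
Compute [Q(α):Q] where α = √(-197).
[Q(α):Q] = 2

[Q(α):Q] equals the degree of the minimal polynomial of α. Here α^2 = -197 and x^2 + 197 is irreducible (d = -197 is squarefree, ≠ 1, hence not a square), so deg(m_α) = 2. Thus [Q(α):Q] = 2.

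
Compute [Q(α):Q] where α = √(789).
[Q(α):Q] = 2

[Q(α):Q] equals the degree of the minimal polynomial of α. Here α^2 = 789 and x^2 - 789 is irreducible (d = 789 is squarefree, ≠ 1, hence not a square), so deg(m_α) = 2. Thus [Q(α):Q] = 2.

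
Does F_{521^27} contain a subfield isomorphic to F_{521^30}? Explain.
No: F_{521^30} is not a subfield of F_{521^27}

F_{p^m} embeds in F_{p^n} iff m | n. Here 30 ∤ 27 (since 27 = 0·30 + 27 with remainder 27 ≠ 0), so F_{521^30} is not a subfield of F_{521^27}. Equivalently: if it were, the tower law would give 30 = [F_{521^30}:F_521] dividing [F_{521^27}:F_521] = 27, contradiction.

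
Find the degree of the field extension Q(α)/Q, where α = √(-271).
[Q(α):Q] = 2

[Q(α):Q] equals the degree of the minimal polynomial of α. Here α^2 = -271 and x^2 + 271 is irreducible (d = -271 is squarefree, ≠ 1, hence not a square), so deg(m_α) = 2. Thus [Q(α):Q] = 2.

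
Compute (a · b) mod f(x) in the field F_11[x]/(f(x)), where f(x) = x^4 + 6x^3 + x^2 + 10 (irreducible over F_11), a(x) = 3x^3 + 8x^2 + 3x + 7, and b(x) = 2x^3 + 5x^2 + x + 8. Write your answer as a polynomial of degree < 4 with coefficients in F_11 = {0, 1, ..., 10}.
a · b ≡ 2x^3 + 2x^2 + 4x + 8 (mod f(x))

Multiply in F_11[x]: a(x)·b(x) = (3x^3 + 8x^2 + 3x + 7)·(2x^3 + 5x^2 + x + 8) = 6x^6 + 9x^5 + 5x^4 + 6x^3 + 3x^2 + 9x + 1. This has degree ≥ 4, so divide by f(x) over F_11: 6x^6 + 9x^5 + 5x^4 + 6x^3 + 3x^2 + 9x + 1 = (6x^2 + 6x + 7)·(x^4 + 6x^3 + x^2 + 10) + (2x^3 + 2x^2 + 4x + 8). Hence a·b ≡ 2x^3 + 2x^2 + 4x + 8 (mod f). (F_11[x]/(f) is a field with 11^4 = 14641 elements since f is irreducible of degree 4.)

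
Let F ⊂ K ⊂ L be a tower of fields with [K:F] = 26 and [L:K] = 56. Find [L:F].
[L:F] = 1456

The tower law says that for any tower of field extensions F ⊂ K ⊂ L with finite degrees, [L:F] = [L:K] · [K:F]. Here this gives [L:F] = 56 · 26 = 1456.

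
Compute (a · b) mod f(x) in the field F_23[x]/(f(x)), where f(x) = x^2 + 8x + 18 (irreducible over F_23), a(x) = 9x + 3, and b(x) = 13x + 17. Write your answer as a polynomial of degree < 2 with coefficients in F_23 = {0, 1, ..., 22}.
a · b ≡ 15x + 15 (mod f(x))

Multiply in F_23[x]: a(x)·b(x) = (9x + 3)·(13x + 17) = 2x^2 + 8x + 5. This has degree ≥ 2, so divide by f(x) over F_23: 2x^2 + 8x + 5 = (2)·(x^2 + 8x + 18) + (15x + 15). Hence a·b ≡ 15x + 15 (mod f). (F_23[x]/(f) is a field with 23^2 = 529 elements since f is irreducible of degree 2.)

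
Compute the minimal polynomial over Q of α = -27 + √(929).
m_α(x) = x^2 + 54x - 200

From α + 27 = √(929), squaring gives (α + 27)^2 = 929, i.e. α^2 + 54α + 729 = 929, so α^2 + 54α - 200 = 0. The discriminant of x^2 + 54x - 200 is (54)^2 - 4·(-200) = 2916 + 800 = 3716, and 4·(929) is not a perfect square in Q since 929 is squarefree and ≠ 1. Hence x^2 + 54x - 200 is irreducible over Q and is the minimal polynomial of α.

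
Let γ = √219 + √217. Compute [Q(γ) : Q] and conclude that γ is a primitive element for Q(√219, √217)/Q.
[Q(γ) : Q] = 4 (equivalently, Q(γ) = Q(√219, √217))

Obviously Q(γ) ⊆ Q(√219, √217), and [Q(√219, √217):Q] = 4 (since 219, 217 are distinct squarefree integers > 1 with 47523 not a perfect square). To show equality we compute the minimal polynomial of γ. From γ = √219 + √217: γ^2 = 219 + 2√(47523) + 217 = 436 + 2√(47523), so γ^2 - 436 = 2√(47523); squaring, (γ^2 - 436)^2 = 4·47523, i.e. γ^4 - 872γ^2 + 190096 - 190092 = 0, i.e. γ^4 - 872γ^2 + 4 = 0. So γ is a root of x^4 - 872x^2 + 4. This polynomial is irreducible over Q: it has no rational root (each ±√219 ± √217 is irrational), and any factorization into two quadratics over Q would force √(47523) ∈ Q (pairing opposite roots) or √219, √217 ∈ Q (other pairings), all impossible. Hence [Q(γ):Q] = 4 = [Q(√219, √217):Q], so Q(γ) = Q(√219, √217).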